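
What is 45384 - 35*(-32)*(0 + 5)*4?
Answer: 67784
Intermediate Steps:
45384 - 35*(-32)*(0 + 5)*4 = 45384 - (-1120)*5*4 = 45384 - (-1120)*20 = 45384 - 1*(-22400) = 45384 + 22400 = 67784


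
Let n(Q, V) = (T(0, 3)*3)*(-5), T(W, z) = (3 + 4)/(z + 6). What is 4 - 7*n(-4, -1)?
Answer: 257/3 ≈ 85.667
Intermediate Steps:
T(W, z) = 7/(6 + z)
n(Q, V) = -35/3 (n(Q, V) = ((7/(6 + 3))*3)*(-5) = ((7/9)*3)*(-5) = (7/3)*(-5) = -35/3)
4 - 7*n(-4, -1) = 4 - 7*(-35/3) = 4 + 245/3 = 257/3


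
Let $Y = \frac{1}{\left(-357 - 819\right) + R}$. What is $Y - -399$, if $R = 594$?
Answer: $\frac{232217}{582} \approx 399.0$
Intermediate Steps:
$Y = - \frac{1}{582}$ ($Y = \frac{1}{\left(-357 - 819\right) + 594} = \frac{1}{-1176 + 594} = \frac{1}{-582} = - \frac{1}{582} \approx -0.0017182$)
$Y - -399 = - \frac{1}{582} - -399 = - \frac{1}{582} + 399 = \frac{232217}{582}$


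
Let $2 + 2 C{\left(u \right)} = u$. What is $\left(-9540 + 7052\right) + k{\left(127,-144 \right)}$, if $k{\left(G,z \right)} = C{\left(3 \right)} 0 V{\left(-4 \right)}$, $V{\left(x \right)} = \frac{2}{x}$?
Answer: $-2488$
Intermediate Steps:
$C{\left(u \right)} = -1 + \frac{u}{2}$
$k{\left(G,z \right)} = 0$ ($k{\left(G,z \right)} = \left(-1 + \frac{1}{2} \cdot 3\right) 0 \frac{2}{-4} = \left(-1 + \frac{3}{2}\right) 0 \cdot 2 \left(- \frac{1}{4}\right) = \frac{1}{2} \cdot 0 \left(- \frac{1}{2}\right) = 0 \left(- \frac{1}{2}\right) = 0$)
$\left(-9540 + 7052\right) + k{\left(127,-144 \right)} = \left(-9540 + 7052\right) + 0 = -2488 + 0 = -2488$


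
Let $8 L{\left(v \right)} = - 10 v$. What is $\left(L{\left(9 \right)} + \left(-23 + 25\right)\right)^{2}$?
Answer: $\frac{1369}{16} \approx 85.563$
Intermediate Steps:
$L{\left(v \right)} = - \frac{5 v}{4}$ ($L{\left(v \right)} = \frac{\left(-10\right) v}{8} = - \frac{5 v}{4}$)
$\left(L{\left(9 \right)} + \left(-23 + 25\right)\right)^{2} = \left(\left(- \frac{5}{4}\right) 9 + \left(-23 + 25\right)\right)^{2} = \left(- \frac{45}{4} + 2\right)^{2} = \left(- \frac{37}{4}\right)^{2} = \frac{1369}{16}$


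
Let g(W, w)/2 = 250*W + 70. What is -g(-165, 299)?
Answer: 82360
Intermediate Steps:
g(W, w) = 140 + 500*W (g(W, w) = 2*(250*W + 70) = 2*(70 + 250*W) = 140 + 500*W)
-g(-165, 299) = -(140 + 500*(-165)) = -(140 - 82500) = -1*(-82360) = 82360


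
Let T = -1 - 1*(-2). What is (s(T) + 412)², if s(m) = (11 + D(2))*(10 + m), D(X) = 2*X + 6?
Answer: 413449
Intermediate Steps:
D(X) = 6 + 2*X
T = 1 (T = -1 + 2 = 1)
s(m) = 210 + 21*m (s(m) = (11 + (6 + 2*2))*(10 + m) = (11 + (6 + 4))*(10 + m) = (11 + 10)*(10 + m) = 21*(10 + m) = 210 + 21*m)
(s(T) + 412)² = ((210 + 21*1) + 412)² = ((210 + 21) + 412)² = (231 + 412)² = 643² = 413449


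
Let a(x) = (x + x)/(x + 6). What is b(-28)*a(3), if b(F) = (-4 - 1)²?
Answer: 50/3 ≈ 16.667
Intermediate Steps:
a(x) = 2*x/(6 + x) (a(x) = (2*x)/(6 + x) = 2*x/(6 + x))
b(F) = 25 (b(F) = (-5)² = 25)
b(-28)*a(3) = 25*(2*3/(6 + 3)) = 25*(2*3/9) = 25*(2*3*(⅑)) = 25*(⅔) = 50/3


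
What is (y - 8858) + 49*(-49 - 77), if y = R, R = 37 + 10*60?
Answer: -14395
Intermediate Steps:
R = 637 (R = 37 + 600 = 637)
y = 637
(y - 8858) + 49*(-49 - 77) = (637 - 8858) + 49*(-49 - 77) = -8221 + 49*(-126) = -8221 - 6174 = -14395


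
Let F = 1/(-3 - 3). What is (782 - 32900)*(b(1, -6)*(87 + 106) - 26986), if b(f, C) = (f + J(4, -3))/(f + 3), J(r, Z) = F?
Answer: 3461779747/4 ≈ 8.6544e+8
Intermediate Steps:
F = -⅙ (F = 1/(-6) = -⅙ ≈ -0.16667)
J(r, Z) = -⅙
b(f, C) = (-⅙ + f)/(3 + f) (b(f, C) = (f - ⅙)/(f + 3) = (-⅙ + f)/(3 + f))
(782 - 32900)*(b(1, -6)*(87 + 106) - 26986) = (782 - 32900)*(((-⅙ + 1)/(3 + 1))*(87 + 106) - 26986) = -32118*(((⅚)/4)*193 - 26986) = -32118*(((¼)*(⅚))*193 - 26986) = -32118*((5/24)*193 - 26986) = -32118*(965/24 - 26986) = -32118*(-646699/24) = 3461779747/4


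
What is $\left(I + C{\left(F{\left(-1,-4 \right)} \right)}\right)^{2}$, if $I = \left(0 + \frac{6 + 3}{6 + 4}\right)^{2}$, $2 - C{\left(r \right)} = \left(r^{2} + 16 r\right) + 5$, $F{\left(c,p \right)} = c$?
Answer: $\frac{1640961}{10000} \approx 164.1$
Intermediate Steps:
$C{\left(r \right)} = -3 - r^{2} - 16 r$ ($C{\left(r \right)} = 2 - \left(\left(r^{2} + 16 r\right) + 5\right) = 2 - \left(5 + r^{2} + 16 r\right) = -3 - r^{2} - 16 r$)
$I = \frac{81}{100}$ ($I = \left(0 + \frac{9}{10}\right)^{2} = \left(\frac{9}{10}\right)^{2} = \frac{81}{100} \approx 0.81$)
$\left(I + C{\left(F{\left(-1,-4 \right)} \right)}\right)^{2} = \left(\frac{81}{100} - -12\right)^{2} = \left(\frac{81}{100} + 12\right)^{2} = \left(\frac{1281}{100}\right)^{2} = \frac{1640961}{10000}$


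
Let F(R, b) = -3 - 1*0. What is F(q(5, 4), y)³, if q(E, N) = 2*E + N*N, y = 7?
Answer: -27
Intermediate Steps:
q(E, N) = N² + 2*E (q(E, N) = 2*E + N² = N² + 2*E)
F(R, b) = -3 (F(R, b) = -3 + 0 = -3)
F(q(5, 4), y)³ = (-3)³ = -27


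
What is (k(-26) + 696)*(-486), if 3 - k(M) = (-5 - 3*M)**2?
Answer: 2250180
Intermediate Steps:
k(M) = 3 - (-5 - 3*M)**2
(k(-26) + 696)*(-486) = ((3 - (5 + 3*(-26))**2) + 696)*(-486) = ((3 - (5 - 78)**2) + 696)*(-486) = ((3 - 1*(-73)**2) + 696)*(-486) = ((3 - 1*5329) + 696)*(-486) = ((3 - 5329) + 696)*(-486) = (-5326 + 696)*(-486) = -4630*(-486) = 2250180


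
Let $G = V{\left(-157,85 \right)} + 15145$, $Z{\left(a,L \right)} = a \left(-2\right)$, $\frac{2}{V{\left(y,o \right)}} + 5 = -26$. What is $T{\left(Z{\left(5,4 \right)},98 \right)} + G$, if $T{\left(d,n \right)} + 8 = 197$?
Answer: $\frac{475352}{31} \approx 15334.0$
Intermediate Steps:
$V{\left(y,o \right)} = - \frac{2}{31}$ ($V{\left(y,o \right)} = \frac{2}{-5 - 26} = \frac{2}{-31} = 2 \left(- \frac{1}{31}\right) = - \frac{2}{31}$)
$Z{\left(a,L \right)} = - 2 a$
$T{\left(d,n \right)} = 189$ ($T{\left(d,n \right)} = -8 + 197 = 189$)
$G = \frac{469493}{31}$ ($G = - \frac{2}{31} + 15145 = \frac{469493}{31} \approx 15145.0$)
$T{\left(Z{\left(5,4 \right)},98 \right)} + G = 189 + \frac{469493}{31} = \frac{475352}{31}$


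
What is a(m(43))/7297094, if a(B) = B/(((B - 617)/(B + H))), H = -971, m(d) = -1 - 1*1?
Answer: -139/322635799 ≈ -4.3083e-7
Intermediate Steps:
m(d) = -2 (m(d) = -1 - 1 = -2)
a(B) = B*(-971 + B)/(-617 + B) (a(B) = B/(((B - 617)/(B - 971))) = B/(((-617 + B)/(-971 + B))) = B*((-971 + B)/(-617 + B)) = B*(-971 + B)/(-617 + B))
a(m(43))/7297094 = -2*(-971 - 2)/(-617 - 2)/7297094 = -2*(-973)/(-619)*(1/7297094) = -2*(-1/619)*(-973)*(1/7297094) = -1946/619*1/7297094 = -139/322635799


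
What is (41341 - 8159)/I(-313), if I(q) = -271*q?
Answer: 33182/84823 ≈ 0.39119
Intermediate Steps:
(41341 - 8159)/I(-313) = (41341 - 8159)/((-271*(-313))) = 33182/84823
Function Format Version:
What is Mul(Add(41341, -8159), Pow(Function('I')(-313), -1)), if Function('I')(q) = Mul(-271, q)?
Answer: Rational(33182, 84823) ≈ 0.39119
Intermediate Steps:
Mul(Add(41341, -8159), Pow(Function('I')(-313), -1)) = Mul(Add(41341, -8159), Pow(Mul(-271, -313), -1)) = Mul(33182, Pow(84823, -1)) = Mul(33182, Rational(1, 84823)) = Rational(33182, 84823)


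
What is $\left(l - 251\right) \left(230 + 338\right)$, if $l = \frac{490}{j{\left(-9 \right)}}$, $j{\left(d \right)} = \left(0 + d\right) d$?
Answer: $- \frac{11269688}{81} \approx -1.3913 \cdot 10^{5}$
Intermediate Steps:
$j{\left(d \right)} = d^{2}$ ($j{\left(d \right)} = d d = d^{2}$)
$l = \frac{490}{81}$ ($l = \frac{490}{\left(-9\right)^{2}} = \frac{490}{81} \approx 6.0494$)
$\left(l - 251\right) \left(230 + 338\right) = \left(\frac{490}{81} - 251\right) \left(230 + 338\right) = \left(- \frac{19841}{81}\right) 568 = - \frac{11269688}{81}$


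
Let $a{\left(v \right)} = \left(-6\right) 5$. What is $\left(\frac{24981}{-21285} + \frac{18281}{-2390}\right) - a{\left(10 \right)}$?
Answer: $\frac{1305841}{61662} \approx 21.177$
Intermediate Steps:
$a{\left(v \right)} = -30$
$\left(\frac{24981}{-21285} + \frac{18281}{-2390}\right) - a{\left(10 \right)} = \left(\frac{24981}{-21285} + \frac{18281}{-2390}\right) - -30 = \left(24981 \left(- \frac{1}{21285}\right) + 18281 \left(- \frac{1}{2390}\right)\right) + 30 = \left(- \frac{757}{645} - \frac{18281}{2390}\right) + 30 = - \frac{544019}{61662} + 30 = \frac{1305841}{61662}$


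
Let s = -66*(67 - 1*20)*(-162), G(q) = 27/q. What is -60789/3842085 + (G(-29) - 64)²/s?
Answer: -4022657272037/541250758285380 ≈ -0.0074321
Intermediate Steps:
s = 502524 (s = -66*(67 - 20)*(-162) = -66*47*(-162) = -3102*(-162) = 502524)
-60789/3842085 + (G(-29) - 64)²/s = -60789/3842085 + (27/(-29) - 64)²/502524 = -60789*1/3842085 + (27*(-1/29) - 64)²*(1/502524) = -20263/1280695 + (-27/29 - 64)²*(1/502524) = -20263/1280695 + (-1883/29)²*(1/502524) = -20263/1280695 + (3545689/841)*(1/502524) = -20263/1280695 + 3545689/422622684 = -4022657272037/541250758285380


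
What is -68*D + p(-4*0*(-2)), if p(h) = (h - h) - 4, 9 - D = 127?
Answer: 8020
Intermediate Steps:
D = -118 (D = 9 - 1*127 = 9 - 127 = -118)
p(h) = -4 (p(h) = 0 - 4 = -4)
-68*D + p(-4*0*(-2)) = -68*(-118) - 4 = 8024 - 4 = 8020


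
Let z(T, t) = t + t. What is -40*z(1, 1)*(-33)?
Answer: 2640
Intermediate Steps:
z(T, t) = 2*t
-40*z(1, 1)*(-33) = -80*(-33) = 2640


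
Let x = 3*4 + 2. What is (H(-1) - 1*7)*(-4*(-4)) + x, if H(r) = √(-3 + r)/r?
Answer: -98 - 32*I ≈ -98.0 - 32.0*I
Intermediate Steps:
x = 14 (x = 12 + 2 = 14)
H(r) = √(-3 + r)/r
(H(-1) - 1*7)*(-4*(-4)) + x = (√(-3 - 1)/(-1) - 1*7)*(-4*(-4)) + 14 = (-√(-4) - 7)*16 + 14 = (-2*I - 7)*16 + 14 = (-7 - 2*I)*16 + 14 = (-112 - 32*I) + 14 = -98 - 32*I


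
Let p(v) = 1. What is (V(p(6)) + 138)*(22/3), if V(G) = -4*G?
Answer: 2948/3 ≈ 982.67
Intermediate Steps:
(V(p(6)) + 138)*(22/3) = (-4*1 + 138)*(22/3) = (-4 + 138)*(22*(1/3)) = 134*(22/3) = 2948/3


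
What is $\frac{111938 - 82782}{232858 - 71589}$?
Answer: $\frac{29156}{161269} \approx 0.18079$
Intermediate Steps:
$\frac{111938 - 82782}{232858 - 71589} = \frac{29156}{161269}$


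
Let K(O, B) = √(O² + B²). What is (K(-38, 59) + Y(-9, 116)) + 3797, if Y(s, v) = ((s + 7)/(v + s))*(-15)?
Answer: 406309/107 + 5*√197 ≈ 3867.5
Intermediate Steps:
K(O, B) = √(B² + O²)
Y(s, v) = -15*(7 + s)/(s + v) (Y(s, v) = ((7 + s)/(s + v))*(-15) = -15*(7 + s)/(s + v))
(K(-38, 59) + Y(-9, 116)) + 3797 = (√(59² + (-38)²) + 15*(-7 - 1*(-9))/(-9 + 116)) + 3797 = (√(3481 + 1444) + 15*(-7 + 9)/107) + 3797 = (√4925 + 15*(1/107)*2) + 3797 = (5*√197 + 30/107) + 3797 = (30/107 + 5*√197) + 3797 = 406309/107 + 5*√197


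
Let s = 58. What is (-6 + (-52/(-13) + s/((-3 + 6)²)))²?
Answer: 1600/81 ≈ 19.753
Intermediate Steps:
(-6 + (-52/(-13) + s/((-3 + 6)²)))² = (-6 + (-52/(-13) + 58/((-3 + 6)²)))² = (-6 + (-52*(-1/13) + 58/(3²)))² = (-6 + (4 + 58/9))² = (-6 + 94/9)² = (40/9)² = 1600/81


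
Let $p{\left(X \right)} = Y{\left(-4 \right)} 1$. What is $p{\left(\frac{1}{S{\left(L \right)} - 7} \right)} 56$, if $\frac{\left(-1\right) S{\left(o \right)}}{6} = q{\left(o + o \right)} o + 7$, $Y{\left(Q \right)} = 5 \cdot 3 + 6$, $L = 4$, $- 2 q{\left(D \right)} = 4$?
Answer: $1176$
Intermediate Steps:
$q{\left(D \right)} = -2$ ($q{\left(D \right)} = \left(- \frac{1}{2}\right) 4 = -2$)
$Y{\left(Q \right)} = 21$ ($Y{\left(Q \right)} = 15 + 6 = 21$)
$S{\left(o \right)} = -42 + 12 o$ ($S{\left(o \right)} = - 6 \left(- 2 o + 7\right) = - 6 \left(7 - 2 o\right) = -42 + 12 o$)
$p{\left(X \right)} = 21$ ($p{\left(X \right)} = 21 \cdot 1 = 21$)
$p{\left(\frac{1}{S{\left(L \right)} - 7} \right)} 56 = 21 \cdot 56 = 1176$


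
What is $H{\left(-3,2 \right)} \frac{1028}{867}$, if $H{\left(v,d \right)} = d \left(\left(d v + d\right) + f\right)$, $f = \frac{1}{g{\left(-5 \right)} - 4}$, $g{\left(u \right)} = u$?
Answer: $- \frac{76072}{7803} \approx -9.7491$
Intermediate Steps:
$f = - \frac{1}{9}$ ($f = \frac{1}{-5 - 4} = \frac{1}{-9} = - \frac{1}{9} \approx -0.11111$)
$H{\left(v,d \right)} = d \left(- \frac{1}{9} + d + d v\right)$ ($H{\left(v,d \right)} = d \left(\left(d v + d\right) - \frac{1}{9}\right) = d \left(\left(d + d v\right) - \frac{1}{9}\right) = d \left(- \frac{1}{9} + d + d v\right)$)
$H{\left(-3,2 \right)} \frac{1028}{867} = 2 \left(- \frac{1}{9} + 2 + 2 \left(-3\right)\right) \frac{1028}{867} = 2 \left(- \frac{1}{9} + 2 - 6\right) 1028 \cdot \frac{1}{867} = 2 \left(- \frac{37}{9}\right) \frac{1028}{867} = \left(- \frac{74}{9}\right) \frac{1028}{867} = - \frac{76072}{7803}$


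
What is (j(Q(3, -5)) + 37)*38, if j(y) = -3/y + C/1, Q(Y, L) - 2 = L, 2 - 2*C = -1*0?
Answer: 1482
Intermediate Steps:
C = 1 (C = 1 - (-1)*0/2 = 1 - ½*0 = 1 + 0 = 1)
Q(Y, L) = 2 + L
j(y) = 1 - 3/y (j(y) = -3/y + 1/1 = -3/y + 1*1 = -3/y + 1 = 1 - 3/y)
(j(Q(3, -5)) + 37)*38 = ((-3 + (2 - 5))/(2 - 5) + 37)*38 = ((-3 - 3)/(-3) + 37)*38 = (-⅓*(-6) + 37)*38 = (2 + 37)*38 = 39*38 = 1482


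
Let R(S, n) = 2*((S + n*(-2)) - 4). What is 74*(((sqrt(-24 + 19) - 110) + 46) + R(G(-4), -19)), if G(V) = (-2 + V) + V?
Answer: -1184 + 74*I*sqrt(5) ≈ -1184.0 + 165.47*I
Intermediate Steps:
G(V) = -2 + 2*V
R(S, n) = -8 - 4*n + 2*S (R(S, n) = 2*((S - 2*n) - 4) = 2*(-4 + S - 2*n) = -8 - 4*n + 2*S)
74*(((sqrt(-24 + 19) - 110) + 46) + R(G(-4), -19)) = 74*(((sqrt(-24 + 19) - 110) + 46) + (-8 - 4*(-19) + 2*(-2 + 2*(-4)))) = 74*(((sqrt(-5) - 110) + 46) + (-8 + 76 + 2*(-2 - 8))) = 74*(((I*sqrt(5) - 110) + 46) + (-8 + 76 + 2*(-10))) = 74*(((-110 + I*sqrt(5)) + 46) + (-8 + 76 - 20)) = 74*((-64 + I*sqrt(5)) + 48) = 74*(-16 + I*sqrt(5)) = -1184 + 74*I*sqrt(5)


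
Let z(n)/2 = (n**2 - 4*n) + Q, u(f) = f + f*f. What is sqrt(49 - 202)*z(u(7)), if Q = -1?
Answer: 17466*I*sqrt(17) ≈ 72014.0*I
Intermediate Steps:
u(f) = f + f**2
z(n) = -2 - 8*n + 2*n**2 (z(n) = 2*((n**2 - 4*n) - 1) = 2*(-1 + n**2 - 4*n) = -2 - 8*n + 2*n**2)
sqrt(49 - 202)*z(u(7)) = sqrt(49 - 202)*(-2 - 56*(1 + 7) + 2*(7*(1 + 7))**2) = sqrt(-153)*(-2 - 56*8 + 2*(7*8)**2) = (3*I*sqrt(17))*(-2 - 8*56 + 2*56**2) = (3*I*sqrt(17))*(-2 - 448 + 2*3136) = (3*I*sqrt(17))*(-2 - 448 + 6272) = (3*I*sqrt(17))*5822 = 17466*I*sqrt(17)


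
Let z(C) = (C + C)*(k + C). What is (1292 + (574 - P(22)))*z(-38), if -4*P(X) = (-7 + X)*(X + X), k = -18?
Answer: 8643936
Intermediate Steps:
z(C) = 2*C*(-18 + C) (z(C) = (C + C)*(-18 + C) = (2*C)*(-18 + C) = 2*C*(-18 + C))
P(X) = -X*(-7 + X)/2 (P(X) = -(-7 + X)*(X + X)/4 = -(-7 + X)*2*X/4 = -X*(-7 + X)/2)
(1292 + (574 - P(22)))*z(-38) = (1292 + (574 - 22*(7 - 1*22)/2))*(2*(-38)*(-18 - 38)) = (1292 + (574 - 22*(7 - 22)/2))*(2*(-38)*(-56)) = (1292 + (574 - 22*(-15)/2))*4256 = (1292 + (574 - 1*(-165)))*4256 = (1292 + (574 + 165))*4256 = (1292 + 739)*4256 = 2031*4256 = 8643936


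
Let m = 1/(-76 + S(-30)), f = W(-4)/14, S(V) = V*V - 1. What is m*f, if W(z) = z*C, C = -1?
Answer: 2/5761 ≈ 0.00034716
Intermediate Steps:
S(V) = -1 + V² (S(V) = V² - 1 = -1 + V²)
W(z) = -z (W(z) = z*(-1) = -z)
f = 2/7 (f = -1*(-4)/14 = 4*(1/14) = 2/7 ≈ 0.28571)
m = 1/823 (m = 1/(-76 + (-1 + (-30)²)) = 1/(-76 + (-1 + 900)) = 1/(-76 + 899) = 1/823 ≈ 0.0012151)
m*f = (1/823)*(2/7) = 2/5761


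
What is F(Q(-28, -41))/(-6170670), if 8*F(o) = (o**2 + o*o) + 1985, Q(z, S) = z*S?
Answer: -2637793/49365360 ≈ -0.053434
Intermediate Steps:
Q(z, S) = S*z
F(o) = 1985/8 + o**2/4 (F(o) = ((o**2 + o*o) + 1985)/8 = ((o**2 + o**2) + 1985)/8 = (2*o**2 + 1985)/8 = (1985 + 2*o**2)/8 = 1985/8 + o**2/4)
F(Q(-28, -41))/(-6170670) = (1985/8 + (-41*(-28))**2/4)/(-6170670) = (1985/8 + (1/4)*1148**2)*(-1/6170670) = (1985/8 + (1/4)*1317904)*(-1/6170670) = (1985/8 + 329476)*(-1/6170670) = (2637793/8)*(-1/6170670) = -2637793/49365360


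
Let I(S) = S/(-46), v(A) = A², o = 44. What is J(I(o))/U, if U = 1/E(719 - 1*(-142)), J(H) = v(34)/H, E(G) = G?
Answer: -11446134/11 ≈ -1.0406e+6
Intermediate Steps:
I(S) = -S/46 (I(S) = S*(-1/46) = -S/46)
J(H) = 1156/H (J(H) = 34²/H = 1156/H)
U = 1/861 (U = 1/(719 - 1*(-142)) = 1/(719 + 142) = 1/861 ≈ 0.0011614)
J(I(o))/U = (1156/((-1/46*44)))/(1/861) = (1156/(-22/23))*861 = (1156*(-23/22))*861 = -13294/11*861 = -11446134/11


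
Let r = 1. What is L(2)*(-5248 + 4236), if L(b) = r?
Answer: -1012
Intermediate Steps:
L(b) = 1
L(2)*(-5248 + 4236) = 1*(-5248 + 4236) = 1*(-1012) = -1012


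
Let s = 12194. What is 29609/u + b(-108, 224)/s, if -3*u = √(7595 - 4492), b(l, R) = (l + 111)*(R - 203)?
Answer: 9/1742 - 3063*√3103/107 ≈ -1594.6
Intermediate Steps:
b(l, R) = (-203 + R)*(111 + l) (b(l, R) = (111 + l)*(-203 + R) = (-203 + R)*(111 + l))
u = -√3103/3 (u = -√(7595 - 4492)/3 = -√3103/3 ≈ -18.568)
29609/u + b(-108, 224)/s = 29609/((-√3103/3)) + (-22533 - 203*(-108) + 111*224 + 224*(-108))/12194 = 29609*(-3*√3103/3103) + (-22533 + 21924 + 24864 - 24192)*(1/12194) = -3063*√3103/107 + 63*(1/12194) = -3063*√3103/107 + 9/1742 = 9/1742 - 3063*√3103/107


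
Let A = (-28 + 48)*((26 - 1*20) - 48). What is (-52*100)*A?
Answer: 4368000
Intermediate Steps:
A = -840 (A = 20*((26 - 20) - 48) = 20*(6 - 48) = 20*(-42) = -840)
(-52*100)*A = -52*100*(-840) = -5200*(-840) = 4368000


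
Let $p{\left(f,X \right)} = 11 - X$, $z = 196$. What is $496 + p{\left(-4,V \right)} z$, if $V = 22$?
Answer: $-1660$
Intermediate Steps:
$496 + p{\left(-4,V \right)} z = 496 + \left(11 - 22\right) 196 = 496 - 2156 = -1660$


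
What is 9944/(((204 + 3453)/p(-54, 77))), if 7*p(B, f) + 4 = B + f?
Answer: 188936/25599 ≈ 7.3806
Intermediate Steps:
p(B, f) = -4/7 + B/7 + f/7 (p(B, f) = -4/7 + (B + f)/7 = -4/7 + (B/7 + f/7) = -4/7 + B/7 + f/7)
9944/(((204 + 3453)/p(-54, 77))) = 9944/(((204 + 3453)/(-4/7 + (⅐)*(-54) + (⅐)*77))) = 9944/((3657/(-4/7 - 54/7 + 11))) = 9944/((3657/(19/7))) = 9944/((3657*(7/19))) = 9944/(25599/19) = 9944*(19/25599) = 188936/25599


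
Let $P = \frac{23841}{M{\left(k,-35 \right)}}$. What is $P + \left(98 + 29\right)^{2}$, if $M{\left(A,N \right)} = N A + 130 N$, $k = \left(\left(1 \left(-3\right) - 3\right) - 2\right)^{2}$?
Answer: $\frac{109492069}{6790} \approx 16125.0$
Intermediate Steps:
$k = 64$ ($k = \left(\left(-3 - 3\right) - 2\right)^{2} = \left(-6 - 2\right)^{2} = \left(-8\right)^{2} = 64$)
$M{\left(A,N \right)} = 130 N + A N$ ($M{\left(A,N \right)} = A N + 130 N = 130 N + A N$)
$P = - \frac{23841}{6790}$ ($P = \frac{23841}{\left(-35\right) \left(130 + 64\right)} = \frac{23841}{\left(-35\right) 194} = \frac{23841}{-6790} = 23841 \left(- \frac{1}{6790}\right) = - \frac{23841}{6790} \approx -3.5112$)
$P + \left(98 + 29\right)^{2} = - \frac{23841}{6790} + \left(98 + 29\right)^{2} = - \frac{23841}{6790} + 127^{2} = - \frac{23841}{6790} + 16129 = \frac{109492069}{6790}$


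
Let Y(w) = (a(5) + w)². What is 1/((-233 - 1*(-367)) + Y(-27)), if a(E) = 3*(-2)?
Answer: 1/1223 ≈ 0.00081766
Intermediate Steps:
a(E) = -6
Y(w) = (-6 + w)²
1/((-233 - 1*(-367)) + Y(-27)) = 1/((-233 - 1*(-367)) + (-6 - 27)²) = 1/((-233 + 367) + (-33)²) = 1/(134 + 1089) = 1/1223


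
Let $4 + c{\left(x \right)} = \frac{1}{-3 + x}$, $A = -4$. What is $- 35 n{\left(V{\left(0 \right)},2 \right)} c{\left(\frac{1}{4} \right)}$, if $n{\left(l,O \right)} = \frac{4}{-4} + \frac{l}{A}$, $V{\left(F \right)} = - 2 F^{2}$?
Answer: $- \frac{1680}{11} \approx -152.73$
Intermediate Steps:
$c{\left(x \right)} = -4 + \frac{1}{-3 + x}$
$n{\left(l,O \right)} = -1 - \frac{l}{4}$ ($n{\left(l,O \right)} = \frac{4}{-4} + \frac{l}{-4} = 4 \left(- \frac{1}{4}\right) + l \left(- \frac{1}{4}\right) = -1 - \frac{l}{4}$)
$- 35 n{\left(V{\left(0 \right)},2 \right)} c{\left(\frac{1}{4} \right)} = - 35 \left(-1 - \frac{\left(-2\right) 0^{2}}{4}\right) \frac{13 - \frac{4}{4}}{-3 + \frac{1}{4}} = - 35 \left(-1 - \frac{\left(-2\right) 0}{4}\right) \frac{13 - 1}{-3 + \frac{1}{4}} = - 35 \left(-1 - 0\right) \frac{13 - 1}{- \frac{11}{4}} = - 35 \left(-1 + 0\right) \left(\left(- \frac{4}{11}\right) 12\right) = \left(-35\right) \left(-1\right) \left(- \frac{48}{11}\right) = 35 \left(- \frac{48}{11}\right) = - \frac{1680}{11}$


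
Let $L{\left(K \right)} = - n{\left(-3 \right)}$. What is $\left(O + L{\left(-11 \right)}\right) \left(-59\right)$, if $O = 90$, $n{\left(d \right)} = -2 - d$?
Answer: $-5251$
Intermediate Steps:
$L{\left(K \right)} = -1$ ($L{\left(K \right)} = - (-2 - -3) = - (-2 + 3) = \left(-1\right) 1 = -1$)
$\left(O + L{\left(-11 \right)}\right) \left(-59\right) = \left(90 - 1\right) \left(-59\right) = 89 \left(-59\right) = -5251$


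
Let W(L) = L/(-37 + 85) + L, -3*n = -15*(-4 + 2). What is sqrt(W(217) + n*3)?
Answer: sqrt(27579)/12 ≈ 13.839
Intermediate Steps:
n = -10 (n = -(-5)*(-4 + 2) = -(-5)*(-2) = -1/3*30 = -10)
W(L) = 49*L/48 (W(L) = L/48 + L = 49*L/48)
sqrt(W(217) + n*3) = sqrt((49/48)*217 - 10*3) = sqrt(10633/48 - 30) = sqrt(9193/48) = sqrt(27579)/12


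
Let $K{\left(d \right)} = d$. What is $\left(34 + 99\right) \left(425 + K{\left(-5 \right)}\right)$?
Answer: $55860$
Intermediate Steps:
$\left(34 + 99\right) \left(425 + K{\left(-5 \right)}\right) = \left(34 + 99\right) \left(425 - 5\right) = 133 \cdot 420 = 55860$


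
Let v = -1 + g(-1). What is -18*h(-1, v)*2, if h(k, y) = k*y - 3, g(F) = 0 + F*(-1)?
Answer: 108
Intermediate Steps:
g(F) = -F (g(F) = 0 - F = -F)
v = 0 (v = -1 - 1*(-1) = -1 + 1 = 0)
h(k, y) = -3 + k*y
-18*h(-1, v)*2 = -18*(-3 - 1*0)*2 = -18*(-3 + 0)*2 = -18*(-3)*2 = 54*2 = 108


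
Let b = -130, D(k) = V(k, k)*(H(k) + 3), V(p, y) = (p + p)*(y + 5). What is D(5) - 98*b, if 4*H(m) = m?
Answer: 13165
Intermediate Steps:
V(p, y) = 2*p*(5 + y) (V(p, y) = (2*p)*(5 + y) = 2*p*(5 + y))
H(m) = m/4
D(k) = 2*k*(3 + k/4)*(5 + k) (D(k) = (2*k*(5 + k))*(k/4 + 3) = (2*k*(5 + k))*(3 + k/4) = 2*k*(3 + k/4)*(5 + k))
D(5) - 98*b = (½)*5*(5 + 5)*(12 + 5) - 98*(-130) = (½)*5*10*17 + 12740 = 425 + 12740 = 13165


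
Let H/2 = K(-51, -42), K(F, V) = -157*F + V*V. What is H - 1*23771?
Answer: -4229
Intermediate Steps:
K(F, V) = V² - 157*F (K(F, V) = -157*F + V² = V² - 157*F)
H = 19542 (H = 2*((-42)² - 157*(-51)) = 2*(1764 + 8007) = 2*9771 = 19542)
H - 1*23771 = 19542 - 1*23771 = 19542 - 23771 = -4229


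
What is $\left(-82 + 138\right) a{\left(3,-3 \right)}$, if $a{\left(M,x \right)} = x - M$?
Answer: $-336$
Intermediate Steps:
$\left(-82 + 138\right) a{\left(3,-3 \right)} = \left(-82 + 138\right) \left(-3 - 3\right) = 56 \left(-3 - 3\right) = 56 \left(-6\right) = -336$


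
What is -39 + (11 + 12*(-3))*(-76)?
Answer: 1861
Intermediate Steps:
-39 + (11 + 12*(-3))*(-76) = -39 + (11 - 36)*(-76) = -39 - 25*(-76) = -39 + 1900 = 1861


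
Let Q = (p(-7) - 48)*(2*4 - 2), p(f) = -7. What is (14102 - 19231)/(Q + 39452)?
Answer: -5129/39122 ≈ -0.13110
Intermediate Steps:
Q = -330 (Q = (-7 - 48)*(2*4 - 2) = -55*(8 - 2) = -55*6 = -330)
(14102 - 19231)/(Q + 39452) = (14102 - 19231)/(-330 + 39452) = -5129/39122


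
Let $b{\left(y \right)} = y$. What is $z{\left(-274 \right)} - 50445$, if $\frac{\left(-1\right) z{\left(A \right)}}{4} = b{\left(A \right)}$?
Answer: $-49349$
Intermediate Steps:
$z{\left(A \right)} = - 4 A$
$z{\left(-274 \right)} - 50445 = \left(-4\right) \left(-274\right) - 50445 = 1096 - 50445 = -49349$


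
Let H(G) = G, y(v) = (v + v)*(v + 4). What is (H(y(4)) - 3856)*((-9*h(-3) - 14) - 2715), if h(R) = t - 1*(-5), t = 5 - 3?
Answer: 10587264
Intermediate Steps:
t = 2
h(R) = 7 (h(R) = 2 - 1*(-5) = 2 + 5 = 7)
y(v) = 2*v*(4 + v) (y(v) = (2*v)*(4 + v) = 2*v*(4 + v))
(H(y(4)) - 3856)*((-9*h(-3) - 14) - 2715) = (2*4*(4 + 4) - 3856)*((-9*7 - 14) - 2715) = (2*4*8 - 3856)*((-63 - 14) - 2715) = (64 - 3856)*(-77 - 2715) = -3792*(-2792) = 10587264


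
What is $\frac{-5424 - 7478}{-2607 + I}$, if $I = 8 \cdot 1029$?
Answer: $- \frac{12902}{5625} \approx -2.2937$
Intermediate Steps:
$I = 8232$
$\frac{-5424 - 7478}{-2607 + I} = \frac{-5424 - 7478}{-2607 + 8232} = - \frac{12902}{5625}$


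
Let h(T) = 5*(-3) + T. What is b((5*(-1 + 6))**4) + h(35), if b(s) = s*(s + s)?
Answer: 305175781270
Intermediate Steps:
h(T) = -15 + T
b(s) = 2*s**2 (b(s) = s*(2*s) = 2*s**2)
b((5*(-1 + 6))**4) + h(35) = 2*((5*(-1 + 6))**4)**2 + (-15 + 35) = 2*((5*5)**4)**2 + 20 = 2*(25**4)**2 + 20 = 2*390625**2 + 20 = 2*152587890625 + 20 = 305175781250 + 20 = 305175781270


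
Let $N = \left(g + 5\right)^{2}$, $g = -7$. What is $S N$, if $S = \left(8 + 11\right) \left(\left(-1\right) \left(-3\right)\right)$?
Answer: $228$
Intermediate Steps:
$S = 57$ ($S = 19 \cdot 3 = 57$)
$N = 4$ ($N = \left(-7 + 5\right)^{2} = \left(-2\right)^{2} = 4$)
$S N = 57 \cdot 4 = 228$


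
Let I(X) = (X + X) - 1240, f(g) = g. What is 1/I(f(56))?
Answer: -1/1128 ≈ -0.00088653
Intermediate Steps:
I(X) = -1240 + 2*X (I(X) = 2*X - 1240 = -1240 + 2*X)
1/I(f(56)) = 1/(-1240 + 2*56) = 1/(-1240 + 112) = 1/(-1128) = -1/1128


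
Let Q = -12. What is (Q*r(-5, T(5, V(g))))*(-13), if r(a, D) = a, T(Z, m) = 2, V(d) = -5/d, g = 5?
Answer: -780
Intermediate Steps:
(Q*r(-5, T(5, V(g))))*(-13) = -12*(-5)*(-13) = 60*(-13) = -780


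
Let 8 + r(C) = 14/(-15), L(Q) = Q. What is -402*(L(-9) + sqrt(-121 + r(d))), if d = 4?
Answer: 3618 - 134*I*sqrt(29235)/5 ≈ 3618.0 - 4582.3*I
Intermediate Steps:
r(C) = -134/15 (r(C) = -8 + 14/(-15) = -8 + 14*(-1/15) = -8 - 14/15 = -134/15)
-402*(L(-9) + sqrt(-121 + r(d))) = -402*(-9 + sqrt(-121 - 134/15)) = -402*(-9 + sqrt(-1949/15)) = -402*(-9 + I*sqrt(29235)/15) = 3618 - 134*I*sqrt(29235)/5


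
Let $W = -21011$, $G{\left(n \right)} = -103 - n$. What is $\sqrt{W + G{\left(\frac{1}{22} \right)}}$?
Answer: $\frac{i \sqrt{10219198}}{22} \approx 145.31 i$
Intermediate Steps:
$\sqrt{W + G{\left(\frac{1}{22} \right)}} = \sqrt{-21011 - \frac{2267}{22}} = \sqrt{- \frac{464509}{22}} = \frac{i \sqrt{10219198}}{22}$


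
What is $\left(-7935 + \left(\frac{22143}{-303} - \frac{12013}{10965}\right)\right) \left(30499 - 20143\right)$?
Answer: $- \frac{30618828359356}{369155} \approx -8.2943 \cdot 10^{7}$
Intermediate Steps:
$\left(-7935 + \left(\frac{22143}{-303} - \frac{12013}{10965}\right)\right) \left(30499 - 20143\right) = \left(-7935 + \left(22143 \left(- \frac{1}{303}\right) - \frac{12013}{10965}\right)\right) \left(30499 - 20143\right) = \left(-7935 - \frac{82145978}{1107465}\right) \left(30499 - 20143\right) = \left(-7935 - \frac{82145978}{1107465}\right) 10356 = \left(- \frac{8869880753}{1107465}\right) 10356 = - \frac{30618828359356}{369155}$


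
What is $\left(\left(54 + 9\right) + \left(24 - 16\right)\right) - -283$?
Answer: $354$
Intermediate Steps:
$\left(\left(54 + 9\right) + \left(24 - 16\right)\right) - -283 = \left(63 + 8\right) + 283 = 71 + 283 = 354$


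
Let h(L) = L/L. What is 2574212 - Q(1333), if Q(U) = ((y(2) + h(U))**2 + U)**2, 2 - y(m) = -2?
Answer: 730048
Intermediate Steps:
h(L) = 1
y(m) = 4 (y(m) = 2 - 1*(-2) = 2 + 2 = 4)
Q(U) = (25 + U)**2 (Q(U) = ((4 + 1)**2 + U)**2 = (5**2 + U)**2 = (25 + U)**2)
2574212 - Q(1333) = 2574212 - (25 + 1333)**2 = 2574212 - 1*1358**2 = 2574212 - 1*1844164 = 2574212 - 1844164 = 730048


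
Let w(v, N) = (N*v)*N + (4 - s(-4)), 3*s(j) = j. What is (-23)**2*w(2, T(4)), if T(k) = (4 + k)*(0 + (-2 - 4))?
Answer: 7321360/3 ≈ 2.4405e+6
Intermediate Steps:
s(j) = j/3
T(k) = -24 - 6*k (T(k) = (4 + k)*(0 - 6) = (4 + k)*(-6) = -24 - 6*k)
w(v, N) = 16/3 + v*N**2 (w(v, N) = (N*v)*N + (4 - (-4)/3) = v*N**2 + (4 - 1*(-4/3)) = v*N**2 + (4 + 4/3) = v*N**2 + 16/3 = 16/3 + v*N**2)
(-23)**2*w(2, T(4)) = (-23)**2*(16/3 + 2*(-24 - 6*4)**2) = 529*(16/3 + 2*(-24 - 24)**2) = 529*(16/3 + 2*(-48)**2) = 529*(16/3 + 2*2304) = 529*(16/3 + 4608) = 529*(13840/3) = 7321360/3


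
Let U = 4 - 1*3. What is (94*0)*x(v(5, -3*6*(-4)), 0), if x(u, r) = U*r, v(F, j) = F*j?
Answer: 0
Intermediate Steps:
U = 1 (U = 4 - 3 = 1)
x(u, r) = r (x(u, r) = 1*r = r)
(94*0)*x(v(5, -3*6*(-4)), 0) = (94*0)*0 = 0*0 = 0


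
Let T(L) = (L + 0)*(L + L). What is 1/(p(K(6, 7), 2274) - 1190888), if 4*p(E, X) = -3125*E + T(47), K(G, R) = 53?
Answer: -4/4924759 ≈ -8.1222e-7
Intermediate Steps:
T(L) = 2*L**2 (T(L) = L*(2*L) = 2*L**2)
p(E, X) = 2209/2 - 3125*E/4 (p(E, X) = (-3125*E + 2*47**2)/4 = (-3125*E + 2*2209)/4 = (-3125*E + 4418)/4 = (4418 - 3125*E)/4 = 2209/2 - 3125*E/4)
1/(p(K(6, 7), 2274) - 1190888) = 1/((2209/2 - 3125/4*53) - 1190888) = 1/((2209/2 - 165625/4) - 1190888) = 1/(-161207/4 - 1190888) = 1/(-4924759/4) = -4/4924759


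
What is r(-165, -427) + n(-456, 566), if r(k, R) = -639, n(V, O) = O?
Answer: -73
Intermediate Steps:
r(-165, -427) + n(-456, 566) = -639 + 566 = -73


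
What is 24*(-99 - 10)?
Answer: -2616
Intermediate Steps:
24*(-99 - 10) = 24*(-109) = -2616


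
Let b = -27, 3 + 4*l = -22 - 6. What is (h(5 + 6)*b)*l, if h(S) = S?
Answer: 9207/4 ≈ 2301.8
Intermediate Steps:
l = -31/4 (l = -¾ + (-22 - 6)/4 = -¾ + (¼)*(-28) = -¾ - 7 = -31/4 ≈ -7.7500)
(h(5 + 6)*b)*l = ((5 + 6)*(-27))*(-31/4) = (11*(-27))*(-31/4) = -297*(-31/4) = 9207/4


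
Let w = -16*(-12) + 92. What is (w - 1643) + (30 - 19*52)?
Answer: -2317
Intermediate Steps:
w = 284 (w = 192 + 92 = 284)
(w - 1643) + (30 - 19*52) = (284 - 1643) + (30 - 19*52) = -1359 + (30 - 988) = -1359 - 958 = -2317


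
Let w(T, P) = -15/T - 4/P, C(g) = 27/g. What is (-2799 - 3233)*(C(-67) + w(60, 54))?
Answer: 7933588/1809 ≈ 4385.6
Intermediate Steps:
(-2799 - 3233)*(C(-67) + w(60, 54)) = (-2799 - 3233)*(27/(-67) + (-15/60 - 4/54)) = -6032*(27*(-1/67) + (-15*1/60 - 4*1/54)) = -6032*(-27/67 + (-¼ - 2/27)) = -6032*(-27/67 - 35/108) = -6032*(-5261/7236) = 7933588/1809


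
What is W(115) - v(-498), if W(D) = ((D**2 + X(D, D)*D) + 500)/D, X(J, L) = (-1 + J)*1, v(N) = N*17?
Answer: 200085/23 ≈ 8699.3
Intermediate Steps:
v(N) = 17*N
X(J, L) = -1 + J
W(D) = (500 + D**2 + D*(-1 + D))/D (W(D) = ((D**2 + (-1 + D)*D) + 500)/D = ((D**2 + D*(-1 + D)) + 500)/D = (500 + D**2 + D*(-1 + D))/D)
W(115) - v(-498) = (-1 + 2*115 + 500/115) - 17*(-498) = (-1 + 230 + 500*(1/115)) - 1*(-8466) = (-1 + 230 + 100/23) + 8466 = 5367/23 + 8466 = 200085/23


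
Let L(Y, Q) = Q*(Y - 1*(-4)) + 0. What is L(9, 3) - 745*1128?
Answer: -840321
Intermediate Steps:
L(Y, Q) = Q*(4 + Y) (L(Y, Q) = Q*(Y + 4) + 0 = Q*(4 + Y) + 0 = Q*(4 + Y))
L(9, 3) - 745*1128 = 3*(4 + 9) - 745*1128 = 3*13 - 840360 = 39 - 840360 = -840321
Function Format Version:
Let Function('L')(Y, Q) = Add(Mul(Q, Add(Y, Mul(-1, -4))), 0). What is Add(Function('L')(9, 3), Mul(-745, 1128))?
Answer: -840321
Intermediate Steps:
Function('L')(Y, Q) = Mul(Q, Add(4, Y)) (Function('L')(Y, Q) = Add(Mul(Q, Add(Y, 4)), 0) = Add(Mul(Q, Add(4, Y)), 0) = Mul(Q, Add(4, Y)))
Add(Function('L')(9, 3), Mul(-745, 1128)) = Add(Mul(3, Add(4, 9)), Mul(-745, 1128)) = Add(Mul(3, 13), -840360) = Add(39, -840360) = -840321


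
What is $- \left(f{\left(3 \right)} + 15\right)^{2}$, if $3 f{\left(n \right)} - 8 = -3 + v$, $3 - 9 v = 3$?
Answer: $- \frac{2500}{9} \approx -277.78$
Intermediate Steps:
$v = 0$ ($v = \frac{1}{3} - \frac{1}{3} = 0$)
$f{\left(n \right)} = \frac{5}{3}$ ($f{\left(n \right)} = \frac{8}{3} + \frac{-3 + 0}{3} = \frac{8}{3} + \frac{1}{3} \left(-3\right) = \frac{8}{3} - 1 = \frac{5}{3}$)
$- \left(f{\left(3 \right)} + 15\right)^{2} = - \left(\frac{5}{3} + 15\right)^{2} = - \left(\frac{50}{3}\right)^{2} = \left(-1\right) \frac{2500}{9} = - \frac{2500}{9}$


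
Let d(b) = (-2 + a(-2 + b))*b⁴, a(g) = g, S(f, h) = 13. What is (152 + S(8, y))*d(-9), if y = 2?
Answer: -14073345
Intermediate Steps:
d(b) = b⁴*(-4 + b) (d(b) = (-2 + (-2 + b))*b⁴ = (-4 + b)*b⁴ = b⁴*(-4 + b))
(152 + S(8, y))*d(-9) = (152 + 13)*((-9)⁴*(-4 - 9)) = 165*(6561*(-13)) = 165*(-85293) = -14073345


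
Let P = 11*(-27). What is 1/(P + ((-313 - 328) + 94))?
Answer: -1/844 ≈ -0.0011848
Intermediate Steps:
P = -297
1/(P + ((-313 - 328) + 94)) = 1/(-297 + ((-313 - 328) + 94)) = 1/(-297 + (-641 + 94)) = 1/(-297 - 547) = 1/(-844) = -1/844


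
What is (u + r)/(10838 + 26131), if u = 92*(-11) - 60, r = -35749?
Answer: -36821/36969 ≈ -0.99600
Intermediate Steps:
u = -1072 (u = -1012 - 60 = -1072)
(u + r)/(10838 + 26131) = (-1072 - 35749)/(10838 + 26131) = -36821/36969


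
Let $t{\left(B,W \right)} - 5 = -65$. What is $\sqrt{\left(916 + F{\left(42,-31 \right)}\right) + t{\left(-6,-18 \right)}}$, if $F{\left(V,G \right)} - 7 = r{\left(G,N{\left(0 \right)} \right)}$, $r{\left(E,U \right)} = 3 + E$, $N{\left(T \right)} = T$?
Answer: $\sqrt{835} \approx 28.896$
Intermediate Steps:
$t{\left(B,W \right)} = -60$ ($t{\left(B,W \right)} = 5 - 65 = -60$)
$F{\left(V,G \right)} = 10 + G$ ($F{\left(V,G \right)} = 7 + \left(3 + G\right) = 10 + G$)
$\sqrt{\left(916 + F{\left(42,-31 \right)}\right) + t{\left(-6,-18 \right)}} = \sqrt{\left(916 + \left(10 - 31\right)\right) - 60} = \sqrt{\left(916 - 21\right) - 60} = \sqrt{895 - 60} = \sqrt{835}$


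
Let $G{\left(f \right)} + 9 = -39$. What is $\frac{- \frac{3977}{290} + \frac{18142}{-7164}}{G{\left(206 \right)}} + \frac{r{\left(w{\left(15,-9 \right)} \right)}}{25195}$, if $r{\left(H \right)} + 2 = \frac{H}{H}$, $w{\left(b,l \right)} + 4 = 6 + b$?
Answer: $\frac{21257304917}{62812949040} \approx 0.33842$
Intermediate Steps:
$w{\left(b,l \right)} = 2 + b$ ($w{\left(b,l \right)} = -4 + \left(6 + b\right) = 2 + b$)
$r{\left(H \right)} = -1$ ($r{\left(H \right)} = -2 + \frac{H}{H} = -2 + 1 = -1$)
$G{\left(f \right)} = -48$ ($G{\left(f \right)} = -9 - 39 = -48$)
$\frac{- \frac{3977}{290} + \frac{18142}{-7164}}{G{\left(206 \right)}} + \frac{r{\left(w{\left(15,-9 \right)} \right)}}{25195} = \frac{- \frac{3977}{290} + \frac{18142}{-7164}}{-48} - \frac{1}{25195} = \left(\left(-3977\right) \frac{1}{290} + 18142 \left(- \frac{1}{7164}\right)\right) \left(- \frac{1}{48}\right) - \frac{1}{25195} = \left(- \frac{3977}{290} - \frac{9071}{3582}\right) \left(- \frac{1}{48}\right) - \frac{1}{25195} = \left(- \frac{4219051}{259695}\right) \left(- \frac{1}{48}\right) - \frac{1}{25195} = \frac{4219051}{12465360} - \frac{1}{25195} = \frac{21257304917}{62812949040}$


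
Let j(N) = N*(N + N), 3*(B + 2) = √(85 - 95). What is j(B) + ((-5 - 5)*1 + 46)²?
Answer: 11716/9 - 8*I*√10/3 ≈ 1301.8 - 8.4327*I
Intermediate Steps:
B = -2 + I*√10/3 (B = -2 + √(85 - 95)/3 = -2 + √(-10)/3 = -2 + (I*√10)/3 = -2 + I*√10/3 ≈ -2.0 + 1.0541*I)
j(N) = 2*N² (j(N) = N*(2*N) = 2*N²)
j(B) + ((-5 - 5)*1 + 46)² = 2*(-2 + I*√10/3)² + ((-5 - 5)*1 + 46)² = 2*(-2 + I*√10/3)² + (-10*1 + 46)² = 2*(-2 + I*√10/3)² + (-10 + 46)² = 2*(-2 + I*√10/3)² + 36² = 2*(-2 + I*√10/3)² + 1296 = 1296 + 2*(-2 + I*√10/3)²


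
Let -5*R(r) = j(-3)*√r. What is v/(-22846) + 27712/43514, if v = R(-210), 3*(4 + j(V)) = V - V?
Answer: 13856/21757 - 2*I*√210/57115 ≈ 0.63685 - 0.00050745*I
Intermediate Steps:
j(V) = -4 (j(V) = -4 + (V - V)/3 = -4 + (⅓)*0 = -4 + 0 = -4)
R(r) = 4*√r/5 (R(r) = -(-4)*√r/5 = 4*√r/5)
v = 4*I*√210/5 (v = 4*√(-210)/5 = 4*(I*√210)/5 = 4*I*√210/5 ≈ 11.593*I)
v/(-22846) + 27712/43514 = (4*I*√210/5)/(-22846) + 27712/43514 = (4*I*√210/5)*(-1/22846) + 27712*(1/43514) = -2*I*√210/57115 + 13856/21757 = 13856/21757 - 2*I*√210/57115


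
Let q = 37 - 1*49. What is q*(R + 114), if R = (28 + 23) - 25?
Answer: -1680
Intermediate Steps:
q = -12 (q = 37 - 49 = -12)
R = 26 (R = 51 - 25 = 26)
q*(R + 114) = -12*(26 + 114) = -12*140 = -1680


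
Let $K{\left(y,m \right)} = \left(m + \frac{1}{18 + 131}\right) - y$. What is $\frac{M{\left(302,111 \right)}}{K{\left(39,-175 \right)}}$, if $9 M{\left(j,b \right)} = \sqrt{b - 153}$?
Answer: $- \frac{149 i \sqrt{42}}{286965} \approx - 0.003365 i$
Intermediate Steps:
$K{\left(y,m \right)} = \frac{1}{149} + m - y$ ($K{\left(y,m \right)} = \left(m + \frac{1}{149}\right) - y = \left(\frac{1}{149} + m\right) - y = \frac{1}{149} + m - y$)
$M{\left(j,b \right)} = \frac{\sqrt{-153 + b}}{9}$ ($M{\left(j,b \right)} = \frac{\sqrt{b - 153}}{9} = \frac{\sqrt{-153 + b}}{9}$)
$\frac{M{\left(302,111 \right)}}{K{\left(39,-175 \right)}} = \frac{\frac{1}{9} \sqrt{-153 + 111}}{\frac{1}{149} - 175 - 39} = \frac{\frac{1}{9} \sqrt{-42}}{\frac{1}{149} - 175 - 39} = \frac{\frac{1}{9} i \sqrt{42}}{- \frac{31885}{149}} = \frac{i \sqrt{42}}{9} \left(- \frac{149}{31885}\right) = - \frac{149 i \sqrt{42}}{286965}$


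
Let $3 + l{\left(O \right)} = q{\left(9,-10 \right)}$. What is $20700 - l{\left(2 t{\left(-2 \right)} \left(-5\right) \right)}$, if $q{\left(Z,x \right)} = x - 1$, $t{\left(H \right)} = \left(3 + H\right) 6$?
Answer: $20714$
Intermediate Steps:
$t{\left(H \right)} = 18 + 6 H$
$q{\left(Z,x \right)} = -1 + x$ ($q{\left(Z,x \right)} = x - 1 = -1 + x$)
$l{\left(O \right)} = -14$ ($l{\left(O \right)} = -3 - 11 = -14$)
$20700 - l{\left(2 t{\left(-2 \right)} \left(-5\right) \right)} = 20700 - -14 = 20700 + 14 = 20714$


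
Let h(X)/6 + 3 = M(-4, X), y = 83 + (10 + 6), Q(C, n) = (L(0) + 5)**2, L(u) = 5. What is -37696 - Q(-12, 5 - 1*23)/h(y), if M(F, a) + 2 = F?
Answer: -1017742/27 ≈ -37694.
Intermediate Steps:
M(F, a) = -2 + F
Q(C, n) = 100 (Q(C, n) = (5 + 5)**2 = 10**2 = 100)
y = 99 (y = 83 + 16 = 99)
h(X) = -54 (h(X) = -18 + 6*(-2 - 4) = -18 + 6*(-6) = -18 - 36 = -54)
-37696 - Q(-12, 5 - 1*23)/h(y) = -37696 - 100/(-54) = -37696 - 100*(-1)/54 = -37696 - 1*(-50/27) = -37696 + 50/27 = -1017742/27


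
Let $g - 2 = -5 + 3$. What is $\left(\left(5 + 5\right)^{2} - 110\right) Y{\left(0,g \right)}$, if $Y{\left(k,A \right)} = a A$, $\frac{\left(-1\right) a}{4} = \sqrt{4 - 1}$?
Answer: $0$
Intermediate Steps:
$g = 0$ ($g = 2 + \left(-5 + 3\right) = 2 - 2 = 0$)
$a = - 4 \sqrt{3}$ ($a = - 4 \sqrt{4 - 1} = - 4 \sqrt{3} \approx -6.9282$)
$Y{\left(k,A \right)} = - 4 A \sqrt{3}$ ($Y{\left(k,A \right)} = - 4 \sqrt{3} A = - 4 A \sqrt{3}$)
$\left(\left(5 + 5\right)^{2} - 110\right) Y{\left(0,g \right)} = \left(\left(5 + 5\right)^{2} - 110\right) \left(\left(-4\right) 0 \sqrt{3}\right) = \left(10^{2} - 110\right) 0 = \left(100 - 110\right) 0 = \left(-10\right) 0 = 0$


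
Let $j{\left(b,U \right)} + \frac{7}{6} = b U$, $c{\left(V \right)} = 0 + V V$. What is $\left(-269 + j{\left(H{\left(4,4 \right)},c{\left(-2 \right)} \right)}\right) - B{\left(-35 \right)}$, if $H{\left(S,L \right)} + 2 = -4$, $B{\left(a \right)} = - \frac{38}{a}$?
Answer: $- \frac{62003}{210} \approx -295.25$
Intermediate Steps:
$H{\left(S,L \right)} = -6$ ($H{\left(S,L \right)} = -2 - 4 = -6$)
$c{\left(V \right)} = V^{2}$ ($c{\left(V \right)} = 0 + V^{2} = V^{2}$)
$j{\left(b,U \right)} = - \frac{7}{6} + U b$ ($j{\left(b,U \right)} = - \frac{7}{6} + b U = - \frac{7}{6} + U b$)
$\left(-269 + j{\left(H{\left(4,4 \right)},c{\left(-2 \right)} \right)}\right) - B{\left(-35 \right)} = \left(-269 + \left(- \frac{7}{6} + \left(-2\right)^{2} \left(-6\right)\right)\right) - - \frac{38}{-35} = \left(-269 + \left(- \frac{7}{6} + 4 \left(-6\right)\right)\right) - \left(-38\right) \left(- \frac{1}{35}\right) = \left(-269 - \frac{151}{6}\right) - \frac{38}{35} = - \frac{1765}{6} - \frac{38}{35} = - \frac{62003}{210}$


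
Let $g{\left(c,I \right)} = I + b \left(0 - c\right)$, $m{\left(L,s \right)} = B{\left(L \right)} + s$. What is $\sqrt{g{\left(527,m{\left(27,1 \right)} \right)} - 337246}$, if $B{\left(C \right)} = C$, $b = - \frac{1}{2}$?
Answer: $\frac{i \sqrt{1347818}}{2} \approx 580.48 i$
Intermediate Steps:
$b = - \frac{1}{2}$ ($b = \left(-1\right) \frac{1}{2} = - \frac{1}{2} \approx -0.5$)
$m{\left(L,s \right)} = L + s$
$g{\left(c,I \right)} = I + \frac{c}{2}$ ($g{\left(c,I \right)} = I - \frac{0 - c}{2} = I - \frac{\left(-1\right) c}{2} = I + \frac{c}{2}$)
$\sqrt{g{\left(527,m{\left(27,1 \right)} \right)} - 337246} = \sqrt{\left(\left(27 + 1\right) + \frac{1}{2} \cdot 527\right) - 337246} = \sqrt{\left(28 + \frac{527}{2}\right) - 337246} = \sqrt{\frac{583}{2} - 337246} = \sqrt{- \frac{673909}{2}} = \frac{i \sqrt{1347818}}{2}$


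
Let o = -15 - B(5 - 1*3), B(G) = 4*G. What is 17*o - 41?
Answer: -432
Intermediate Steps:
o = -23 (o = -15 - 4*(5 - 1*3) = -15 - 4*(5 - 3) = -15 - 4*2 = -15 - 1*8 = -15 - 8 = -23)
17*o - 41 = 17*(-23) - 41 = -391 - 41 = -432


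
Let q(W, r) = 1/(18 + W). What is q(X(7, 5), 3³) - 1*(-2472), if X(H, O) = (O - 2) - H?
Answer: 34609/14 ≈ 2472.1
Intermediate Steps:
X(H, O) = -2 + O - H (X(H, O) = (-2 + O) - H = -2 + O - H)
q(X(7, 5), 3³) - 1*(-2472) = 1/(18 + (-2 + 5 - 1*7)) - 1*(-2472) = 1/(18 + (-2 + 5 - 7)) + 2472 = 1/(18 - 4) + 2472 = 1/14 + 2472 = 34609/14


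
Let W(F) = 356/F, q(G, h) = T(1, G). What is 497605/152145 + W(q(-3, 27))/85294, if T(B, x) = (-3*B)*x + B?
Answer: 922785592/282109905 ≈ 3.2710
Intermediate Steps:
T(B, x) = B - 3*B*x (T(B, x) = -3*B*x + B = B - 3*B*x)
q(G, h) = 1 - 3*G (q(G, h) = 1*(1 - 3*G) = 1 - 3*G)
497605/152145 + W(q(-3, 27))/85294 = 497605/152145 + (356/(1 - 3*(-3)))/85294 = 497605*(1/152145) + (356/(1 + 9))*(1/85294) = 4327/1323 + (356/10)*(1/85294) = 4327/1323 + (356*(⅒))*(1/85294) = 4327/1323 + (178/5)*(1/85294) = 4327/1323 + 89/213235 = 922785592/282109905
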